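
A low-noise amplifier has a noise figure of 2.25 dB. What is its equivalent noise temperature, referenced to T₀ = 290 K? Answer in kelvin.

F = 10^(2.25/10) = 1.6788
T_e = (F − 1)·T₀ = (1.6788 − 1) × 290 = 197 K

197 K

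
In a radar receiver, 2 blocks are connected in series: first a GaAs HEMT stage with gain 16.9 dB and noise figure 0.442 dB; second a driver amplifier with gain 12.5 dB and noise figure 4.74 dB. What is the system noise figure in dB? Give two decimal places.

Convert to linear (a loss of L dB is a gain of −L dB): F_i = 10^(NF_i/10), G_i = 10^(G_i,dB/10)
  Stage 1: F_1 = 10^(0.442/10) = 1.107, G_1 = 10^(16.9/10) = 48.98
  Stage 2: F_2 = 10^(4.74/10) = 2.979, G_2 = 10^(12.5/10) = 17.78
Friis cascade:
  F = 1.107 + (2.979 − 1)/48.98 = 1.148
NF = 10 log₁₀(1.148) = 0.60 dB

0.60 dB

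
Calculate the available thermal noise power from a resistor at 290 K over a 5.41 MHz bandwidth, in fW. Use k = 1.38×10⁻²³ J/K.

21.7 fW

P_n = kTB = 1.38×10⁻²³ × 290 × 5.41×10⁶ = 2.17×10⁻¹⁴ W = 21.7 fW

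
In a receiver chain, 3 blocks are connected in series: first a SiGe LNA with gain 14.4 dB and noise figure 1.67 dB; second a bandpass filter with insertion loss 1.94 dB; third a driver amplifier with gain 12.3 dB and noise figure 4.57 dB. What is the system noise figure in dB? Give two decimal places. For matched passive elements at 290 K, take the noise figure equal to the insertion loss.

2.03 dB

Convert to linear (a loss of L dB is a gain of −L dB): F_i = 10^(NF_i/10), G_i = 10^(G_i,dB/10)
  Stage 1: F_1 = 10^(1.67/10) = 1.469, G_1 = 10^(14.4/10) = 27.54
  Stage 2: F_2 = 10^(1.94/10) = 1.563, G_2 = 10^(−1.94/10) = 0.6397
  Stage 3: F_3 = 10^(4.57/10) = 2.864, G_3 = 10^(12.3/10) = 16.98
Friis cascade:
  F = 1.469 + (1.563 − 1)/27.54 + (2.864 − 1)/17.62 = 1.595
NF = 10 log₁₀(1.595) = 2.03 dB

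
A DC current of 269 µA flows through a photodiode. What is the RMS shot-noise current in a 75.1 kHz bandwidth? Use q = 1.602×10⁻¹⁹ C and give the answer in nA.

I_n = √(2qI·B)
2qI·B = 2 × 1.602×10⁻¹⁹ × 2.69×10⁻⁴ × 7.51×10⁴ = 6.47×10⁻¹⁸ A²
I_n = √(6.47×10⁻¹⁸) = 2.54×10⁻⁹ A = 2.54 nA

2.54 nA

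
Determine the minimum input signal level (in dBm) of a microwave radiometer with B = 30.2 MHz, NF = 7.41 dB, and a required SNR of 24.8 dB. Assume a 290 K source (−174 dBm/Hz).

−67.0 dBm

Sensitivity = −174 + 10 log₁₀(B) + NF + SNR_min
= −174 + 74.8 + 7.41 + 24.8
= −66.99 dBm → −67.0 dBm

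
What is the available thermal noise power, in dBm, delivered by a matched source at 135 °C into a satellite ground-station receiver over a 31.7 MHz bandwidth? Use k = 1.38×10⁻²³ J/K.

T = 135 °C + 273.15 = 408.15 K
P_n = kTB = 1.38×10⁻²³ × 408.15 × 3.17×10⁷ = 1.79×10⁻¹³ W
In dBm: 10 log₁₀(1.79×10⁻¹³ / 10⁻³) = −97.5 dBm

−97.5 dBm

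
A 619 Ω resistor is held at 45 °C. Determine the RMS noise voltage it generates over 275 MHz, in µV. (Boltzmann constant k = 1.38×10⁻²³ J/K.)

T = 45 °C + 273.15 = 318.15 K
V_n = √(4kTRB)
4kTRB = 4 × 1.38×10⁻²³ × 318.15 × 6.19×10² × 2.75×10⁸ = 2.99×10⁻⁹ V²
V_n = √(2.99×10⁻⁹) = 5.47×10⁻⁵ V = 54.7 µV

54.7 µV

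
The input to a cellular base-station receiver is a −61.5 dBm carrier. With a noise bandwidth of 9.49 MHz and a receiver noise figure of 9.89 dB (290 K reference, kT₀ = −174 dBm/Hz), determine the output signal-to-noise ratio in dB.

32.8 dB

Noise floor: N = −174 + 10 log₁₀(B) + NF
10 log₁₀(9.49×10⁶) = 69.77 dB
N = −174 + 69.77 + 9.89 = −94.34 dBm
SNR = P_sig − N = −61.5 − (−94.34) = 32.84 dB → 32.8 dB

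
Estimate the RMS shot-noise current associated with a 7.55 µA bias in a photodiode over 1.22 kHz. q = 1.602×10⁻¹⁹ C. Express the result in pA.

I_n = √(2qI·B)
2qI·B = 2 × 1.602×10⁻¹⁹ × 7.55×10⁻⁶ × 1.22×10³ = 2.95×10⁻²¹ A²
I_n = √(2.95×10⁻²¹) = 5.43×10⁻¹¹ A = 54.3 pA

54.3 pA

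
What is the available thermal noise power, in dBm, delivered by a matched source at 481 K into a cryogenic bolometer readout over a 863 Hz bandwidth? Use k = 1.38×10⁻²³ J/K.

P_n = kTB = 1.38×10⁻²³ × 481 × 8.63×10² = 5.73×10⁻¹⁸ W
In dBm: 10 log₁₀(5.73×10⁻¹⁸ / 10⁻³) = −142.4 dBm

−142.4 dBm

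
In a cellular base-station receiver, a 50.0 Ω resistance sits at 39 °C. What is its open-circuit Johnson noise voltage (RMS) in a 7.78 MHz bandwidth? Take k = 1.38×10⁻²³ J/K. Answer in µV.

2.59 µV

T = 39 °C + 273.15 = 312.15 K
V_n = √(4kTRB)
4kTRB = 4 × 1.38×10⁻²³ × 312.15 × 5.00×10¹ × 7.78×10⁶ = 6.70×10⁻¹² V²
V_n = √(6.70×10⁻¹²) = 2.59×10⁻⁶ V = 2.59 µV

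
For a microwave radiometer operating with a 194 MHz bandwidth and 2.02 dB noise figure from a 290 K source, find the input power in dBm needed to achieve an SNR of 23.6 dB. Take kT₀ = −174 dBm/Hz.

−65.5 dBm

Sensitivity = −174 + 10 log₁₀(B) + NF + SNR_min
= −174 + 82.88 + 2.02 + 23.6
= −65.50 dBm → −65.5 dBm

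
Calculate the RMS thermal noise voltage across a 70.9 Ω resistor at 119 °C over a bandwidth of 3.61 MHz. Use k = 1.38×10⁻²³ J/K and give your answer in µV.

2.35 µV

T = 119 °C + 273.15 = 392.15 K
V_n = √(4kTRB)
4kTRB = 4 × 1.38×10⁻²³ × 392.15 × 7.09×10¹ × 3.61×10⁶ = 5.54×10⁻¹² V²
V_n = √(5.54×10⁻¹²) = 2.35×10⁻⁶ V = 2.35 µV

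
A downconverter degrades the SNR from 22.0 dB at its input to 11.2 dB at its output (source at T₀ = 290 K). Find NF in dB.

10.8 dB

NF (dB) = SNR_in(dB) − SNR_out(dB) when the source is at T₀
NF = 22.0 − 11.2 = 10.8 dB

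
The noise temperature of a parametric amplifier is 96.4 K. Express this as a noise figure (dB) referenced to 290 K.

F = 1 + T_e/T₀ = 1 + 96.4/290 = 1.33241
NF = 10 log₁₀(1.33241) = 1.25 dB

1.25 dB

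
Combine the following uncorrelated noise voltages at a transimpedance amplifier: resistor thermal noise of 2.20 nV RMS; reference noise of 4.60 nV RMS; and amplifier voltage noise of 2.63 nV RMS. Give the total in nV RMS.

5.74 nV

Uncorrelated sources add in power (mean-square): V_tot = √(ΣV_i²)
V_tot = √[(2.20×10⁻⁹)² + (4.60×10⁻⁹)² + (2.63×10⁻⁹)²] = 5.74×10⁻⁹ V = 5.74 nV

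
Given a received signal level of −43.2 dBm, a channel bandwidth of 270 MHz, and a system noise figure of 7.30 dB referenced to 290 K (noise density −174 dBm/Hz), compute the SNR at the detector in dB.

Noise floor: N = −174 + 10 log₁₀(B) + NF
10 log₁₀(2.70×10⁸) = 84.31 dB
N = −174 + 84.31 + 7.30 = −82.39 dBm
SNR = P_sig − N = −43.2 − (−82.39) = 39.19 dB → 39.2 dB

39.2 dB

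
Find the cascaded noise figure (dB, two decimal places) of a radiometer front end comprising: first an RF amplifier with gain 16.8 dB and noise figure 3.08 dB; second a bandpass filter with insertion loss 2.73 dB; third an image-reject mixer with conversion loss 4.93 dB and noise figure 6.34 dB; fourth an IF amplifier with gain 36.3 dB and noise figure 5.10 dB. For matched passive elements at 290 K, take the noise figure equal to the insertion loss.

Convert to linear (a loss of L dB is a gain of −L dB): F_i = 10^(NF_i/10), G_i = 10^(G_i,dB/10)
  Stage 1: F_1 = 10^(3.08/10) = 2.032, G_1 = 10^(16.8/10) = 47.86
  Stage 2: F_2 = 10^(2.73/10) = 1.875, G_2 = 10^(−2.73/10) = 0.5333
  Stage 3: F_3 = 10^(6.34/10) = 4.305, G_3 = 10^(−4.93/10) = 0.3214
  Stage 4: F_4 = 10^(5.10/10) = 3.236, G_4 = 10^(36.3/10) = 4266
Friis cascade:
  F = 2.032 + (1.875 − 1)/47.86 + (4.305 − 1)/25.53 + (3.236 − 1)/8.204 = 2.453
NF = 10 log₁₀(2.453) = 3.90 dB

3.90 dB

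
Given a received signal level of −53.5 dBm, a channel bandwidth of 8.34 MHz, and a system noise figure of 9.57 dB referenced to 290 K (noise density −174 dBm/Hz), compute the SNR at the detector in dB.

Noise floor: N = −174 + 10 log₁₀(B) + NF
10 log₁₀(8.34×10⁶) = 69.21 dB
N = −174 + 69.21 + 9.57 = −95.22 dBm
SNR = P_sig − N = −53.5 − (−95.22) = 41.72 dB → 41.7 dB

41.7 dB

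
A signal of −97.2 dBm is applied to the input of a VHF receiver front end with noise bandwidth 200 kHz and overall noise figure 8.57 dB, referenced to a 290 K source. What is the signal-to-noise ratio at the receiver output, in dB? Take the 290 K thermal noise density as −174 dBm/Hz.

Noise floor: N = −174 + 10 log₁₀(B) + NF
10 log₁₀(2.00×10⁵) = 53.01 dB
N = −174 + 53.01 + 8.57 = −112.42 dBm
SNR = P_sig − N = −97.2 − (−112.42) = 15.22 dB → 15.2 dB

15.2 dB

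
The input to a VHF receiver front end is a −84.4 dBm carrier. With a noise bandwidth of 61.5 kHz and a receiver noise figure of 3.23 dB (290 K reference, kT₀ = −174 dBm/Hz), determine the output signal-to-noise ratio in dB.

38.5 dB

Noise floor: N = −174 + 10 log₁₀(B) + NF
10 log₁₀(6.15×10⁴) = 47.89 dB
N = −174 + 47.89 + 3.23 = −122.88 dBm
SNR = P_sig − N = −84.4 − (−122.88) = 38.48 dB → 38.5 dB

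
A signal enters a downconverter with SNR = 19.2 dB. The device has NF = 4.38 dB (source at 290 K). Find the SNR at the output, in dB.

By definition F = SNR_in/SNR_out, so in dB: SNR_out = SNR_in − NF
SNR_out = 19.2 − 4.38 = 14.82 dB

14.82 dB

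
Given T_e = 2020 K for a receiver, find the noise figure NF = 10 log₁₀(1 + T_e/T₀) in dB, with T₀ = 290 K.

9.01 dB

F = 1 + T_e/T₀ = 1 + 2020/290 = 7.96552
NF = 10 log₁₀(7.96552) = 9.01 dB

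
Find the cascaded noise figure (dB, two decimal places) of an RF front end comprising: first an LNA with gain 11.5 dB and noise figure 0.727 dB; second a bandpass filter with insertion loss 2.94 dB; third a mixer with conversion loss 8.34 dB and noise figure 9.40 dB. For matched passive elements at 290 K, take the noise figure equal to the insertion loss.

3.66 dB

Convert to linear (a loss of L dB is a gain of −L dB): F_i = 10^(NF_i/10), G_i = 10^(G_i,dB/10)
  Stage 1: F_1 = 10^(0.727/10) = 1.182, G_1 = 10^(11.5/10) = 14.13
  Stage 2: F_2 = 10^(2.94/10) = 1.968, G_2 = 10^(−2.94/10) = 0.5082
  Stage 3: F_3 = 10^(9.40/10) = 8.710, G_3 = 10^(−8.34/10) = 0.1466
Friis cascade:
  F = 1.182 + (1.968 − 1)/14.13 + (8.710 − 1)/7.178 = 2.325
NF = 10 log₁₀(2.325) = 3.66 dB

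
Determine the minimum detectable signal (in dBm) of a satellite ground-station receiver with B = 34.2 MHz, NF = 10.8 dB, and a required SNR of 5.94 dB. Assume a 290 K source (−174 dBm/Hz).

−81.9 dBm

Sensitivity = −174 + 10 log₁₀(B) + NF + SNR_min
= −174 + 75.34 + 10.8 + 5.94
= −81.92 dBm → −81.9 dBm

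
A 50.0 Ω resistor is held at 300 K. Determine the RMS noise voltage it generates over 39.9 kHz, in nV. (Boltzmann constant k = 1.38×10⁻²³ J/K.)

V_n = √(4kTRB)
4kTRB = 4 × 1.38×10⁻²³ × 300 × 5.00×10¹ × 3.99×10⁴ = 3.30×10⁻¹⁴ V²
V_n = √(3.30×10⁻¹⁴) = 1.82×10⁻⁷ V = 182 nV

182 nV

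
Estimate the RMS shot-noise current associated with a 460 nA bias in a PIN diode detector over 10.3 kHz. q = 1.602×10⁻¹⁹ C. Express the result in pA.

39.0 pA

I_n = √(2qI·B)
2qI·B = 2 × 1.602×10⁻¹⁹ × 4.60×10⁻⁷ × 1.03×10⁴ = 1.52×10⁻²¹ A²
I_n = √(1.52×10⁻²¹) = 3.90×10⁻¹¹ A = 39.0 pA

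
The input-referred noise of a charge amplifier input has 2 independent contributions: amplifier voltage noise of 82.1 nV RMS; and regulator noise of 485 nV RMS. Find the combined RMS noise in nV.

Uncorrelated sources add in power (mean-square): V_tot = √(ΣV_i²)
V_tot = √[(8.21×10⁻⁸)² + (4.85×10⁻⁷)²] = 4.92×10⁻⁷ V = 492 nV

492 nV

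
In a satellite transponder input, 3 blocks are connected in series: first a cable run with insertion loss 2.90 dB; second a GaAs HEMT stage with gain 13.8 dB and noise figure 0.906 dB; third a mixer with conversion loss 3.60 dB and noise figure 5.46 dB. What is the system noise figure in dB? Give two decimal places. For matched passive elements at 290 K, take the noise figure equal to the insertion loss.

Convert to linear (a loss of L dB is a gain of −L dB): F_i = 10^(NF_i/10), G_i = 10^(G_i,dB/10)
  Stage 1: F_1 = 10^(2.90/10) = 1.950, G_1 = 10^(−2.90/10) = 0.5129
  Stage 2: F_2 = 10^(0.906/10) = 1.232, G_2 = 10^(13.8/10) = 23.99
  Stage 3: F_3 = 10^(5.46/10) = 3.516, G_3 = 10^(−3.60/10) = 0.4365
Friis cascade:
  F = 1.950 + (1.232 − 1)/0.5129 + (3.516 − 1)/12.30 = 2.607
NF = 10 log₁₀(2.607) = 4.16 dB

4.16 dB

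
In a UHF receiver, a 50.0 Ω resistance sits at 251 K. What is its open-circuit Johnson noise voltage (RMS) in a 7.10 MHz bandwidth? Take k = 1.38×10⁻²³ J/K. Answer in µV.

V_n = √(4kTRB)
4kTRB = 4 × 1.38×10⁻²³ × 251 × 5.00×10¹ × 7.10×10⁶ = 4.92×10⁻¹² V²
V_n = √(4.92×10⁻¹²) = 2.22×10⁻⁶ V = 2.22 µV

2.22 µV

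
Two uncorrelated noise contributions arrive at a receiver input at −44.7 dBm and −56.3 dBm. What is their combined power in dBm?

Convert to linear, add, convert back:
P₁ = 3.39×10⁻⁸ W, P₂ = 2.34×10⁻⁹ W
P_tot = 3.62×10⁻⁸ W → 10 log₁₀(P_tot / 10⁻³) = −44.4 dBm

−44.4 dBm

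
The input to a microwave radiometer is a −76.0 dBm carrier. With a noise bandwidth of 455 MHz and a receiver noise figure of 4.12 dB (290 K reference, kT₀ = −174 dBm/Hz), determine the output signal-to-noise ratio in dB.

Noise floor: N = −174 + 10 log₁₀(B) + NF
10 log₁₀(4.55×10⁸) = 86.58 dB
N = −174 + 86.58 + 4.12 = −83.30 dBm
SNR = P_sig − N = −76.0 − (−83.30) = 7.30 dB → 7.3 dB

7.3 dB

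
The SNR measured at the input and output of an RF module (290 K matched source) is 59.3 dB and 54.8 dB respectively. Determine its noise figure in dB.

4.5 dB

NF (dB) = SNR_in(dB) − SNR_out(dB) when the source is at T₀
NF = 59.3 − 54.8 = 4.5 dB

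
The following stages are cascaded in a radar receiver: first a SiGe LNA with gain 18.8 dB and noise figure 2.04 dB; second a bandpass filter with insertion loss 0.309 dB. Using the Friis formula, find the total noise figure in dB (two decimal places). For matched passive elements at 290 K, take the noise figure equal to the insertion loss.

Convert to linear (a loss of L dB is a gain of −L dB): F_i = 10^(NF_i/10), G_i = 10^(G_i,dB/10)
  Stage 1: F_1 = 10^(2.04/10) = 1.600, G_1 = 10^(18.8/10) = 75.86
  Stage 2: F_2 = 10^(0.309/10) = 1.074, G_2 = 10^(−0.309/10) = 0.9313
Friis cascade:
  F = 1.600 + (1.074 − 1)/75.86 = 1.601
NF = 10 log₁₀(1.601) = 2.04 dB

2.04 dB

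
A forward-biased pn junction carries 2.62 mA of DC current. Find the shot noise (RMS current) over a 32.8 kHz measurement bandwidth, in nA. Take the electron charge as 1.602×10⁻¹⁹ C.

I_n = √(2qI·B)
2qI·B = 2 × 1.602×10⁻¹⁹ × 2.62×10⁻³ × 3.28×10⁴ = 2.75×10⁻¹⁷ A²
I_n = √(2.75×10⁻¹⁷) = 5.25×10⁻⁹ A = 5.25 nA

5.25 nA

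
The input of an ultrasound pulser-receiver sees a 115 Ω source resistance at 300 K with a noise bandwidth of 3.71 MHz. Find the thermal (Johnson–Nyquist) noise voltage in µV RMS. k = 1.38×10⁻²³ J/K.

2.66 µV

V_n = √(4kTRB)
4kTRB = 4 × 1.38×10⁻²³ × 300 × 1.15×10² × 3.71×10⁶ = 7.07×10⁻¹² V²
V_n = √(7.07×10⁻¹²) = 2.66×10⁻⁶ V = 2.66 µV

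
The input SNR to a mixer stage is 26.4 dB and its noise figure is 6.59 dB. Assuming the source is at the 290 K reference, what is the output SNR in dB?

19.81 dB

By definition F = SNR_in/SNR_out, so in dB: SNR_out = SNR_in − NF
SNR_out = 26.4 − 6.59 = 19.81 dB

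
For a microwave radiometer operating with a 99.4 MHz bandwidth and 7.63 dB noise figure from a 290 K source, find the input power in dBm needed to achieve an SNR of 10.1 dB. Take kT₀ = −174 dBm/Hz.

Sensitivity = −174 + 10 log₁₀(B) + NF + SNR_min
= −174 + 79.97 + 7.63 + 10.1
= −76.30 dBm → −76.3 dBm

−76.3 dBm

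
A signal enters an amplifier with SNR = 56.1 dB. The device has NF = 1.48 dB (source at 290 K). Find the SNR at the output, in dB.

54.62 dB

By definition F = SNR_in/SNR_out, so in dB: SNR_out = SNR_in − NF
SNR_out = 56.1 − 1.48 = 54.62 dB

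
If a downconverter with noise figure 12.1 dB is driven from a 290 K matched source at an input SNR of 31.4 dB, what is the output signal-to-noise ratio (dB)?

By definition F = SNR_in/SNR_out, so in dB: SNR_out = SNR_in − NF
SNR_out = 31.4 − 12.1 = 19.3 dB

19.3 dB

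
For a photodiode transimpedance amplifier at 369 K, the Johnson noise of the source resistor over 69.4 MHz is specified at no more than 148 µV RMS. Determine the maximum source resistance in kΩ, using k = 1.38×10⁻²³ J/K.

Johnson–Nyquist: V_n = √(4kTRB) ⇒ R = V_n² / (4kTB)
4kTB = 4 × 1.38×10⁻²³ × 369 × 6.94×10⁷ = 1.41×10⁻¹²
R = (1.48×10⁻⁴)² / 1.41×10⁻¹² = 1.55×10⁴ Ω = 15.5 kΩ

15.5 kΩ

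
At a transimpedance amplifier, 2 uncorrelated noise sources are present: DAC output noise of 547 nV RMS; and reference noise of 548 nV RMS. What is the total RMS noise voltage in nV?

774 nV

Uncorrelated sources add in power (mean-square): V_tot = √(ΣV_i²)
V_tot = √[(5.47×10⁻⁷)² + (5.48×10⁻⁷)²] = 7.74×10⁻⁷ V = 774 nV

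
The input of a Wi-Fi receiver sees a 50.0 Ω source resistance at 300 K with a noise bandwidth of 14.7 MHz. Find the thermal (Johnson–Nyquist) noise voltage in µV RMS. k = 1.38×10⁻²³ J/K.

V_n = √(4kTRB)
4kTRB = 4 × 1.38×10⁻²³ × 300 × 5.00×10¹ × 1.47×10⁷ = 1.22×10⁻¹¹ V²
V_n = √(1.22×10⁻¹¹) = 3.49×10⁻⁶ V = 3.49 µV

3.49 µV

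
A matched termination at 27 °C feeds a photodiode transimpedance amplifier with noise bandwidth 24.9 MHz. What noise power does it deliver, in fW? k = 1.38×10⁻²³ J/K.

103 fW

T = 27 °C + 273.15 = 300.15 K
P_n = kTB = 1.38×10⁻²³ × 300.15 × 2.49×10⁷ = 1.03×10⁻¹³ W = 103 fW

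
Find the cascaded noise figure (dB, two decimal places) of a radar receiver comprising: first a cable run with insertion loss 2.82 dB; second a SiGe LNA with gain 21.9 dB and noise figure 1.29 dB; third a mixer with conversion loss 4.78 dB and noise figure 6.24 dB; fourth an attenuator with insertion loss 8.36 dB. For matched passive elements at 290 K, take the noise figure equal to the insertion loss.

4.52 dB

Convert to linear (a loss of L dB is a gain of −L dB): F_i = 10^(NF_i/10), G_i = 10^(G_i,dB/10)
  Stage 1: F_1 = 10^(2.82/10) = 1.914, G_1 = 10^(−2.82/10) = 0.5224
  Stage 2: F_2 = 10^(1.29/10) = 1.346, G_2 = 10^(21.9/10) = 154.9
  Stage 3: F_3 = 10^(6.24/10) = 4.207, G_3 = 10^(−4.78/10) = 0.3327
  Stage 4: F_4 = 10^(8.36/10) = 6.855, G_4 = 10^(−8.36/10) = 0.1459
Friis cascade:
  F = 1.914 + (1.346 − 1)/0.5224 + (4.207 − 1)/80.91 + (6.855 − 1)/26.92 = 2.833
NF = 10 log₁₀(2.833) = 4.52 dB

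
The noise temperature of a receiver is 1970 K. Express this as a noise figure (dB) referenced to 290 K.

8.92 dB

F = 1 + T_e/T₀ = 1 + 1970/290 = 7.7931
NF = 10 log₁₀(7.7931) = 8.92 dB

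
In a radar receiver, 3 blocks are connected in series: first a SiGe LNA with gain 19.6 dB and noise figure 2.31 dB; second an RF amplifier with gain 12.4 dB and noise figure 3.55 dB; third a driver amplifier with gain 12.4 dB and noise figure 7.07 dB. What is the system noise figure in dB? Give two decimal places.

2.35 dB

Convert to linear (a loss of L dB is a gain of −L dB): F_i = 10^(NF_i/10), G_i = 10^(G_i,dB/10)
  Stage 1: F_1 = 10^(2.31/10) = 1.702, G_1 = 10^(19.6/10) = 91.20
  Stage 2: F_2 = 10^(3.55/10) = 2.265, G_2 = 10^(12.4/10) = 17.38
  Stage 3: F_3 = 10^(7.07/10) = 5.093, G_3 = 10^(12.4/10) = 17.38
Friis cascade:
  F = 1.702 + (2.265 − 1)/91.20 + (5.093 − 1)/1585 = 1.719
NF = 10 log₁₀(1.719) = 2.35 dB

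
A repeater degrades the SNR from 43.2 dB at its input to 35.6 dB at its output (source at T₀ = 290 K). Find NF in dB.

NF (dB) = SNR_in(dB) − SNR_out(dB) when the source is at T₀
NF = 43.2 − 35.6 = 7.6 dB

7.6 dB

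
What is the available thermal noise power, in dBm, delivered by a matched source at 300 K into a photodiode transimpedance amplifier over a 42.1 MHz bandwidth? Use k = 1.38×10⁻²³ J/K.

−97.6 dBm

P_n = kTB = 1.38×10⁻²³ × 300 × 4.21×10⁷ = 1.74×10⁻¹³ W
In dBm: 10 log₁₀(1.74×10⁻¹³ / 10⁻³) = −97.6 dBm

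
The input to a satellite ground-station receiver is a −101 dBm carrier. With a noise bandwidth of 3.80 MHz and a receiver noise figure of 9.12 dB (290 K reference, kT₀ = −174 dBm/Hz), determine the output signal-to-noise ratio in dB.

Noise floor: N = −174 + 10 log₁₀(B) + NF
10 log₁₀(3.80×10⁶) = 65.8 dB
N = −174 + 65.8 + 9.12 = −99.08 dBm
SNR = P_sig − N = −101 − (−99.08) = −1.92 dB → −1.9 dB

−1.9 dB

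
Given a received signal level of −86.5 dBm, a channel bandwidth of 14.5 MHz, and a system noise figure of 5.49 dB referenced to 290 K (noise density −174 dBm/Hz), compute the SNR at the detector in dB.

10.4 dB

Noise floor: N = −174 + 10 log₁₀(B) + NF
10 log₁₀(1.45×10⁷) = 71.61 dB
N = −174 + 71.61 + 5.49 = −96.90 dBm
SNR = P_sig − N = −86.5 − (−96.90) = 10.40 dB → 10.4 dB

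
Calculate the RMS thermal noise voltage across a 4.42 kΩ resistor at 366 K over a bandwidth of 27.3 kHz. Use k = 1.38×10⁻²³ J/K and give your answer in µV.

1.56 µV

V_n = √(4kTRB)
4kTRB = 4 × 1.38×10⁻²³ × 366 × 4.42×10³ × 2.73×10⁴ = 2.44×10⁻¹² V²
V_n = √(2.44×10⁻¹²) = 1.56×10⁻⁶ V = 1.56 µV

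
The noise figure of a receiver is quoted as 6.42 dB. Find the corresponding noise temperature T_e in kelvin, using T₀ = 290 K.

F = 10^(6.42/10) = 4.38531
T_e = (F − 1)·T₀ = (4.38531 − 1) × 290 = 982 K

982 K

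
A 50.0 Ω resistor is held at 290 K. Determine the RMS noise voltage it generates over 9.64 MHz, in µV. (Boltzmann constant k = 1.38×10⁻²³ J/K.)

2.78 µV

V_n = √(4kTRB)
4kTRB = 4 × 1.38×10⁻²³ × 290 × 5.00×10¹ × 9.64×10⁶ = 7.72×10⁻¹² V²
V_n = √(7.72×10⁻¹²) = 2.78×10⁻⁶ V = 2.78 µV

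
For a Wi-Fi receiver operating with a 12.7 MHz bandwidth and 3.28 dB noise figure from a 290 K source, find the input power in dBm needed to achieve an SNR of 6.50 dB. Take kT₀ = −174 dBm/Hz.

−93.2 dBm

Sensitivity = −174 + 10 log₁₀(B) + NF + SNR_min
= −174 + 71.04 + 3.28 + 6.50
= −93.18 dBm → −93.2 dBm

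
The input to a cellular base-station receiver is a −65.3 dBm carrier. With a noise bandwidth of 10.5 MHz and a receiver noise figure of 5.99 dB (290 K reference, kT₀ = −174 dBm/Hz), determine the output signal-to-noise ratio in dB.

Noise floor: N = −174 + 10 log₁₀(B) + NF
10 log₁₀(1.05×10⁷) = 70.21 dB
N = −174 + 70.21 + 5.99 = −97.80 dBm
SNR = P_sig − N = −65.3 − (−97.80) = 32.50 dB → 32.5 dB

32.5 dB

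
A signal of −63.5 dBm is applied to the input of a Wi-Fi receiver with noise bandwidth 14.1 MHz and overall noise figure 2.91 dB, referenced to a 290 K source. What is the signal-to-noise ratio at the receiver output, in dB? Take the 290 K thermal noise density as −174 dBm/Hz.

36.1 dB

Noise floor: N = −174 + 10 log₁₀(B) + NF
10 log₁₀(1.41×10⁷) = 71.49 dB
N = −174 + 71.49 + 2.91 = −99.60 dBm
SNR = P_sig − N = −63.5 − (−99.60) = 36.10 dB → 36.1 dB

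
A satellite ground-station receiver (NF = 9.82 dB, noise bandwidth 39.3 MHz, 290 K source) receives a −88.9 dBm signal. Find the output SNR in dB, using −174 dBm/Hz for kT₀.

Noise floor: N = −174 + 10 log₁₀(B) + NF
10 log₁₀(3.93×10⁷) = 75.94 dB
N = −174 + 75.94 + 9.82 = −88.24 dBm
SNR = P_sig − N = −88.9 − (−88.24) = −0.66 dB → −0.7 dB

−0.7 dB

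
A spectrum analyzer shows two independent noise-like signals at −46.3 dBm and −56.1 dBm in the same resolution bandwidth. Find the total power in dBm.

−45.9 dBm

Convert to linear, add, convert back:
P₁ = 2.34×10⁻⁸ W, P₂ = 2.45×10⁻⁹ W
P_tot = 2.59×10⁻⁸ W → 10 log₁₀(P_tot / 10⁻³) = −45.9 dBm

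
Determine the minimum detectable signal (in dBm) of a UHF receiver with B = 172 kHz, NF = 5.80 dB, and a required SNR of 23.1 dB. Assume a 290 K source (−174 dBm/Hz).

Sensitivity = −174 + 10 log₁₀(B) + NF + SNR_min
= −174 + 52.36 + 5.80 + 23.1
= −92.74 dBm → −92.7 dBm

−92.7 dBm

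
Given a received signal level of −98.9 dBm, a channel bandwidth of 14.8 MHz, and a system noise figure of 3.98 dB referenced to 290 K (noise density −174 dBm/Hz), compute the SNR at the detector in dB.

Noise floor: N = −174 + 10 log₁₀(B) + NF
10 log₁₀(1.48×10⁷) = 71.7 dB
N = −174 + 71.7 + 3.98 = −98.32 dBm
SNR = P_sig − N = −98.9 − (−98.32) = −0.58 dB → −0.6 dB

−0.6 dB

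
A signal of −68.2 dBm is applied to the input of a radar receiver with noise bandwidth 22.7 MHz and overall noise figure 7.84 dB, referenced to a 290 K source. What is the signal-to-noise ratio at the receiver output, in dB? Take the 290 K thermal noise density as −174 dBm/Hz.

Noise floor: N = −174 + 10 log₁₀(B) + NF
10 log₁₀(2.27×10⁷) = 73.56 dB
N = −174 + 73.56 + 7.84 = −92.60 dBm
SNR = P_sig − N = −68.2 − (−92.60) = 24.40 dB → 24.4 dB

24.4 dB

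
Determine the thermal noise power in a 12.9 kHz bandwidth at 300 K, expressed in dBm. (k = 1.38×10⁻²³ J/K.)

P_n = kTB = 1.38×10⁻²³ × 300 × 1.29×10⁴ = 5.34×10⁻¹⁷ W
In dBm: 10 log₁₀(5.34×10⁻¹⁷ / 10⁻³) = −132.7 dBm

−132.7 dBm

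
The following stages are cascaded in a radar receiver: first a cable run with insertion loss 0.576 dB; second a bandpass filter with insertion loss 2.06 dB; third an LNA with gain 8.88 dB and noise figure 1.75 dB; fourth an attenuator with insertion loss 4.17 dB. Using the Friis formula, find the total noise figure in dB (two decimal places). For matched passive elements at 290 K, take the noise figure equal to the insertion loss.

Convert to linear (a loss of L dB is a gain of −L dB): F_i = 10^(NF_i/10), G_i = 10^(G_i,dB/10)
  Stage 1: F_1 = 10^(0.576/10) = 1.142, G_1 = 10^(−0.576/10) = 0.8758
  Stage 2: F_2 = 10^(2.06/10) = 1.607, G_2 = 10^(−2.06/10) = 0.6223
  Stage 3: F_3 = 10^(1.75/10) = 1.496, G_3 = 10^(8.88/10) = 7.727
  Stage 4: F_4 = 10^(4.17/10) = 2.612, G_4 = 10^(−4.17/10) = 0.3828
Friis cascade:
  F = 1.142 + (1.607 − 1)/0.8758 + (1.496 − 1)/0.5450 + (2.612 − 1)/4.211 = 3.128
NF = 10 log₁₀(3.128) = 4.95 dB

4.95 dB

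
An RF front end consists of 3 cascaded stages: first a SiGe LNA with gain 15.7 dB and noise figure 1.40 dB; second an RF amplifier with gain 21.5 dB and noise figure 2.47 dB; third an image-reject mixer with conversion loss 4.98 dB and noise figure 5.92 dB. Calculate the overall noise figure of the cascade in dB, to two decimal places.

Convert to linear (a loss of L dB is a gain of −L dB): F_i = 10^(NF_i/10), G_i = 10^(G_i,dB/10)
  Stage 1: F_1 = 10^(1.40/10) = 1.380, G_1 = 10^(15.7/10) = 37.15
  Stage 2: F_2 = 10^(2.47/10) = 1.766, G_2 = 10^(21.5/10) = 141.3
  Stage 3: F_3 = 10^(5.92/10) = 3.908, G_3 = 10^(−4.98/10) = 0.3177
Friis cascade:
  F = 1.380 + (1.766 − 1)/37.15 + (3.908 − 1)/5248 = 1.402
NF = 10 log₁₀(1.402) = 1.47 dB

1.47 dB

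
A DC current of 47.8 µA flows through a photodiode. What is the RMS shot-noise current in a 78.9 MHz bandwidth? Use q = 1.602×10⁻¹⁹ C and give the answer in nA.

34.8 nA

I_n = √(2qI·B)
2qI·B = 2 × 1.602×10⁻¹⁹ × 4.78×10⁻⁵ × 7.89×10⁷ = 1.21×10⁻¹⁵ A²
I_n = √(1.21×10⁻¹⁵) = 3.48×10⁻⁸ A = 34.8 nA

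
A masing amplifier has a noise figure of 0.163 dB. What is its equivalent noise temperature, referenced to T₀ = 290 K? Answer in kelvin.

F = 10^(0.163/10) = 1.03825
T_e = (F − 1)·T₀ = (1.03825 − 1) × 290 = 11.1 K

11.1 K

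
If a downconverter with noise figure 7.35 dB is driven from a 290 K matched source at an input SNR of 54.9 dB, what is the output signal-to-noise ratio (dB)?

47.55 dB

By definition F = SNR_in/SNR_out, so in dB: SNR_out = SNR_in − NF
SNR_out = 54.9 − 7.35 = 47.55 dB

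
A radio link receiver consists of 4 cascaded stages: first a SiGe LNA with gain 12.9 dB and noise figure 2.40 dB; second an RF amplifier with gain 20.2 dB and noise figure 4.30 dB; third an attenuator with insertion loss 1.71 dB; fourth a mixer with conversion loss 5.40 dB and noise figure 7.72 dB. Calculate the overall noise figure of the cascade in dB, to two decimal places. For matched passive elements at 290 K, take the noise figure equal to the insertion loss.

2.62 dB

Convert to linear (a loss of L dB is a gain of −L dB): F_i = 10^(NF_i/10), G_i = 10^(G_i,dB/10)
  Stage 1: F_1 = 10^(2.40/10) = 1.738, G_1 = 10^(12.9/10) = 19.50
  Stage 2: F_2 = 10^(4.30/10) = 2.692, G_2 = 10^(20.2/10) = 104.7
  Stage 3: F_3 = 10^(1.71/10) = 1.483, G_3 = 10^(−1.71/10) = 0.6745
  Stage 4: F_4 = 10^(7.72/10) = 5.916, G_4 = 10^(−5.40/10) = 0.2884
Friis cascade:
  F = 1.738 + (2.692 − 1)/19.50 + (1.483 − 1)/2042 + (5.916 − 1)/1377 = 1.828
NF = 10 log₁₀(1.828) = 2.62 dB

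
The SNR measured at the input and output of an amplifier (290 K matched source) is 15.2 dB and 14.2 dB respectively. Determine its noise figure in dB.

NF (dB) = SNR_in(dB) − SNR_out(dB) when the source is at T₀
NF = 15.2 − 14.2 = 1.0 dB

1.0 dB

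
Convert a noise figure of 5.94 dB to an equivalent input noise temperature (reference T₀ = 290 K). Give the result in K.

F = 10^(5.94/10) = 3.92645
T_e = (F − 1)·T₀ = (3.92645 − 1) × 290 = 849 K

849 K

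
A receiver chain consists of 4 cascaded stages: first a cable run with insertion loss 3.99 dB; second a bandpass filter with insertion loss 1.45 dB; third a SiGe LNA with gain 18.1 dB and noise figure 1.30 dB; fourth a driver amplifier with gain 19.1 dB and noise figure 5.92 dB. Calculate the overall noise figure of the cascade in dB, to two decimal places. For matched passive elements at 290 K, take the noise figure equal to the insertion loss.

Convert to linear (a loss of L dB is a gain of −L dB): F_i = 10^(NF_i/10), G_i = 10^(G_i,dB/10)
  Stage 1: F_1 = 10^(3.99/10) = 2.506, G_1 = 10^(−3.99/10) = 0.3990
  Stage 2: F_2 = 10^(1.45/10) = 1.396, G_2 = 10^(−1.45/10) = 0.7161
  Stage 3: F_3 = 10^(1.30/10) = 1.349, G_3 = 10^(18.1/10) = 64.57
  Stage 4: F_4 = 10^(5.92/10) = 3.908, G_4 = 10^(19.1/10) = 81.28
Friis cascade:
  F = 2.506 + (1.396 − 1)/0.3990 + (1.349 − 1)/0.2858 + (3.908 − 1)/18.45 = 4.878
NF = 10 log₁₀(4.878) = 6.88 dB

6.88 dB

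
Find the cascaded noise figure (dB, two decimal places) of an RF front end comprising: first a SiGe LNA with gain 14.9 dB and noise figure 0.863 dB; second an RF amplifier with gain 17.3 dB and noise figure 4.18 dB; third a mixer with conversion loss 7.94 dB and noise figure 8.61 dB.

Convert to linear (a loss of L dB is a gain of −L dB): F_i = 10^(NF_i/10), G_i = 10^(G_i,dB/10)
  Stage 1: F_1 = 10^(0.863/10) = 1.220, G_1 = 10^(14.9/10) = 30.90
  Stage 2: F_2 = 10^(4.18/10) = 2.618, G_2 = 10^(17.3/10) = 53.70
  Stage 3: F_3 = 10^(8.61/10) = 7.261, G_3 = 10^(−7.94/10) = 0.1607
Friis cascade:
  F = 1.220 + (2.618 − 1)/30.90 + (7.261 − 1)/1660 = 1.276
NF = 10 log₁₀(1.276) = 1.06 dB

1.06 dB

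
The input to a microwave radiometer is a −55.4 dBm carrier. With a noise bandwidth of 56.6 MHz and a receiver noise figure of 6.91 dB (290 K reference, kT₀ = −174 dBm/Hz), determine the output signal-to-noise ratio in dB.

34.2 dB

Noise floor: N = −174 + 10 log₁₀(B) + NF
10 log₁₀(5.66×10⁷) = 77.53 dB
N = −174 + 77.53 + 6.91 = −89.56 dBm
SNR = P_sig − N = −55.4 − (−89.56) = 34.16 dB → 34.2 dB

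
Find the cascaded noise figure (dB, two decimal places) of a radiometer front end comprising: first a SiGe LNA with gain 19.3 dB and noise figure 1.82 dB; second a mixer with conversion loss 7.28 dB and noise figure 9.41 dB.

2.07 dB

Convert to linear (a loss of L dB is a gain of −L dB): F_i = 10^(NF_i/10), G_i = 10^(G_i,dB/10)
  Stage 1: F_1 = 10^(1.82/10) = 1.521, G_1 = 10^(19.3/10) = 85.11
  Stage 2: F_2 = 10^(9.41/10) = 8.730, G_2 = 10^(−7.28/10) = 0.1871
Friis cascade:
  F = 1.521 + (8.730 − 1)/85.11 = 1.611
NF = 10 log₁₀(1.611) = 2.07 dB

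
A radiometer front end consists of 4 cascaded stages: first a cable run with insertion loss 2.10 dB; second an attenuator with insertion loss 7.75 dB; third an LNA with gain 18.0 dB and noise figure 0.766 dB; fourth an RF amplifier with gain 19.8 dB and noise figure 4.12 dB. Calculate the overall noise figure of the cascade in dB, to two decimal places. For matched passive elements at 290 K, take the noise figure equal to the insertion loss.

10.71 dB

Convert to linear (a loss of L dB is a gain of −L dB): F_i = 10^(NF_i/10), G_i = 10^(G_i,dB/10)
  Stage 1: F_1 = 10^(2.10/10) = 1.622, G_1 = 10^(−2.10/10) = 0.6166
  Stage 2: F_2 = 10^(7.75/10) = 5.957, G_2 = 10^(−7.75/10) = 0.1679
  Stage 3: F_3 = 10^(0.766/10) = 1.193, G_3 = 10^(18.0/10) = 63.10
  Stage 4: F_4 = 10^(4.12/10) = 2.582, G_4 = 10^(19.8/10) = 95.50
Friis cascade:
  F = 1.622 + (5.957 − 1)/0.6166 + (1.193 − 1)/0.1035 + (2.582 − 1)/6.531 = 11.77
NF = 10 log₁₀(11.77) = 10.71 dB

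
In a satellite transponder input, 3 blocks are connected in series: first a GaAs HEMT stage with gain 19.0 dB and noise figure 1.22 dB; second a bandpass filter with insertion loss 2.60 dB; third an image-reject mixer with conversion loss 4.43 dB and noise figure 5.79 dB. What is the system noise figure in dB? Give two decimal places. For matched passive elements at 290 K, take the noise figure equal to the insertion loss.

1.46 dB

Convert to linear (a loss of L dB is a gain of −L dB): F_i = 10^(NF_i/10), G_i = 10^(G_i,dB/10)
  Stage 1: F_1 = 10^(1.22/10) = 1.324, G_1 = 10^(19.0/10) = 79.43
  Stage 2: F_2 = 10^(2.60/10) = 1.820, G_2 = 10^(−2.60/10) = 0.5495
  Stage 3: F_3 = 10^(5.79/10) = 3.793, G_3 = 10^(−4.43/10) = 0.3606
Friis cascade:
  F = 1.324 + (1.820 − 1)/79.43 + (3.793 − 1)/43.65 = 1.399
NF = 10 log₁₀(1.399) = 1.46 dB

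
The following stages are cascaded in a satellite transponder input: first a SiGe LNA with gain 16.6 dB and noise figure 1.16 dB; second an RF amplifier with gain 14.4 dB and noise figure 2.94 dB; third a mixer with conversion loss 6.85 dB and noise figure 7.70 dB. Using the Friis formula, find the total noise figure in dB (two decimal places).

1.24 dB

Convert to linear (a loss of L dB is a gain of −L dB): F_i = 10^(NF_i/10), G_i = 10^(G_i,dB/10)
  Stage 1: F_1 = 10^(1.16/10) = 1.306, G_1 = 10^(16.6/10) = 45.71
  Stage 2: F_2 = 10^(2.94/10) = 1.968, G_2 = 10^(14.4/10) = 27.54
  Stage 3: F_3 = 10^(7.70/10) = 5.888, G_3 = 10^(−6.85/10) = 0.2065
Friis cascade:
  F = 1.306 + (1.968 − 1)/45.71 + (5.888 − 1)/1259 = 1.331
NF = 10 log₁₀(1.331) = 1.24 dB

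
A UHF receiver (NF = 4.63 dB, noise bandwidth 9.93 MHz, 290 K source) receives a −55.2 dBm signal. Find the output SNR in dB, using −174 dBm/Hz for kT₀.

Noise floor: N = −174 + 10 log₁₀(B) + NF
10 log₁₀(9.93×10⁶) = 69.97 dB
N = −174 + 69.97 + 4.63 = −99.40 dBm
SNR = P_sig − N = −55.2 − (−99.40) = 44.20 dB → 44.2 dB

44.2 dB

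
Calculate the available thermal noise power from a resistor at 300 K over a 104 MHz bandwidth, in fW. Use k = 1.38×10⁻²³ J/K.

P_n = kTB = 1.38×10⁻²³ × 300 × 1.04×10⁸ = 4.31×10⁻¹³ W = 431 fW

431 fW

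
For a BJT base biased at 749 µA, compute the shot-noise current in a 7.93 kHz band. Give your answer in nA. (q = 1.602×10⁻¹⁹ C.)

1.38 nA

I_n = √(2qI·B)
2qI·B = 2 × 1.602×10⁻¹⁹ × 7.49×10⁻⁴ × 7.93×10³ = 1.90×10⁻¹⁸ A²
I_n = √(1.90×10⁻¹⁸) = 1.38×10⁻⁹ A = 1.38 nA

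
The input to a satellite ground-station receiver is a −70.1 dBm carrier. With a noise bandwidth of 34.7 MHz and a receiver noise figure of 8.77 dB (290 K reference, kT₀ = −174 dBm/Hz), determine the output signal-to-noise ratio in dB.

Noise floor: N = −174 + 10 log₁₀(B) + NF
10 log₁₀(3.47×10⁷) = 75.4 dB
N = −174 + 75.4 + 8.77 = −89.83 dBm
SNR = P_sig − N = −70.1 − (−89.83) = 19.73 dB → 19.7 dB

19.7 dB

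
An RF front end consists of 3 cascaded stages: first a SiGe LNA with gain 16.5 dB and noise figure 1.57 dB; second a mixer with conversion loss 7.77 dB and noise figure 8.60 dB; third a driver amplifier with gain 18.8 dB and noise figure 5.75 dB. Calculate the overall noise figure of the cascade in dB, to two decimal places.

2.89 dB

Convert to linear (a loss of L dB is a gain of −L dB): F_i = 10^(NF_i/10), G_i = 10^(G_i,dB/10)
  Stage 1: F_1 = 10^(1.57/10) = 1.435, G_1 = 10^(16.5/10) = 44.67
  Stage 2: F_2 = 10^(8.60/10) = 7.244, G_2 = 10^(−7.77/10) = 0.1671
  Stage 3: F_3 = 10^(5.75/10) = 3.758, G_3 = 10^(18.8/10) = 75.86
Friis cascade:
  F = 1.435 + (7.244 − 1)/44.67 + (3.758 − 1)/7.464 = 1.945
NF = 10 log₁₀(1.945) = 2.89 dB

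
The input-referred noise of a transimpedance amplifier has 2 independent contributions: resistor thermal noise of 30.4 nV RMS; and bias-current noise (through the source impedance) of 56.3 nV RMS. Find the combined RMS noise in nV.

Uncorrelated sources add in power (mean-square): V_tot = √(ΣV_i²)
V_tot = √[(3.04×10⁻⁸)² + (5.63×10⁻⁸)²] = 6.40×10⁻⁸ V = 64.0 nV

64.0 nV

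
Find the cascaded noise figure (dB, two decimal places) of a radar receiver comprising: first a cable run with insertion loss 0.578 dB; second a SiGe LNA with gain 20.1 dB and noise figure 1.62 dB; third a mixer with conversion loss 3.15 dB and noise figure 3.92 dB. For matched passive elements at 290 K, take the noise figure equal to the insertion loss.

Convert to linear (a loss of L dB is a gain of −L dB): F_i = 10^(NF_i/10), G_i = 10^(G_i,dB/10)
  Stage 1: F_1 = 10^(0.578/10) = 1.142, G_1 = 10^(−0.578/10) = 0.8754
  Stage 2: F_2 = 10^(1.62/10) = 1.452, G_2 = 10^(20.1/10) = 102.3
  Stage 3: F_3 = 10^(3.92/10) = 2.466, G_3 = 10^(−3.15/10) = 0.4842
Friis cascade:
  F = 1.142 + (1.452 − 1)/0.8754 + (2.466 − 1)/89.58 = 1.675
NF = 10 log₁₀(1.675) = 2.24 dB

2.24 dB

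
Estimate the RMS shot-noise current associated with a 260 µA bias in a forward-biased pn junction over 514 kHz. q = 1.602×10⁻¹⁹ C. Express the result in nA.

I_n = √(2qI·B)
2qI·B = 2 × 1.602×10⁻¹⁹ × 2.60×10⁻⁴ × 5.14×10⁵ = 4.28×10⁻¹⁷ A²
I_n = √(4.28×10⁻¹⁷) = 6.54×10⁻⁹ A = 6.54 nA

6.54 nA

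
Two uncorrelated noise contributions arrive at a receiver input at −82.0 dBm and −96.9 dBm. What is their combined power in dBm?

Convert to linear, add, convert back:
P₁ = 6.31×10⁻¹² W, P₂ = 2.04×10⁻¹³ W
P_tot = 6.51×10⁻¹² W → 10 log₁₀(P_tot / 10⁻³) = −81.9 dBm

−81.9 dBm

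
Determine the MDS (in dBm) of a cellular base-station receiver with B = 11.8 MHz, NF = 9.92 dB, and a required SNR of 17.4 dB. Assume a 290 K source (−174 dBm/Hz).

−76.0 dBm

Sensitivity = −174 + 10 log₁₀(B) + NF + SNR_min
= −174 + 70.72 + 9.92 + 17.4
= −75.96 dBm → −76.0 dBm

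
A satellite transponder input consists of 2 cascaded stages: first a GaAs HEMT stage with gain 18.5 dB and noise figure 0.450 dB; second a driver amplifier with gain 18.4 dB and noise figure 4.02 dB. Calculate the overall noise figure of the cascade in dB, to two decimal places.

0.53 dB

Convert to linear (a loss of L dB is a gain of −L dB): F_i = 10^(NF_i/10), G_i = 10^(G_i,dB/10)
  Stage 1: F_1 = 10^(0.450/10) = 1.109, G_1 = 10^(18.5/10) = 70.79
  Stage 2: F_2 = 10^(4.02/10) = 2.523, G_2 = 10^(18.4/10) = 69.18
Friis cascade:
  F = 1.109 + (2.523 − 1)/70.79 = 1.131
NF = 10 log₁₀(1.131) = 0.53 dB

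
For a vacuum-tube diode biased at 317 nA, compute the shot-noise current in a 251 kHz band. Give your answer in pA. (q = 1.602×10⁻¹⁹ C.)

I_n = √(2qI·B)
2qI·B = 2 × 1.602×10⁻¹⁹ × 3.17×10⁻⁷ × 2.51×10⁵ = 2.55×10⁻²⁰ A²
I_n = √(2.55×10⁻²⁰) = 1.60×10⁻¹⁰ A = 160 pA

160 pA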